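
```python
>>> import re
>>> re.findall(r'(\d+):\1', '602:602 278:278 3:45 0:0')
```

['602', '278', '0']

`\1` has to match the exact text group 1 already captured.
With a single group, `findall` returns only what that group captured — 3 items.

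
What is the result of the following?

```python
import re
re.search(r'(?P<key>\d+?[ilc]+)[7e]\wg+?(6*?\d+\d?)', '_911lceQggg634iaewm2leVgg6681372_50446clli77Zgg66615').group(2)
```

'634'

The match spans [1:14] → '911lceQggg634'.
Captured: group 1 = '911lc', group 2 = '634'.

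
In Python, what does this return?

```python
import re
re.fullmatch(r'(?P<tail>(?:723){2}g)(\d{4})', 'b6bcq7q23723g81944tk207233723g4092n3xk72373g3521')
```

None

This matches the literal '723' repeated 2 times, then the literal 'g' (captured as 'tail'); then exactly 4 of a digit (captured).
For `fullmatch`, every character of the input must be accounted for by the pattern.
Here the string isn't matched end-to-end, so the call returns None.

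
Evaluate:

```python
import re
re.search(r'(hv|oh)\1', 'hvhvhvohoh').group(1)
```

The match spans [0:4] → 'hvhv'.
Captured: group 1 = 'hv'.

'hv'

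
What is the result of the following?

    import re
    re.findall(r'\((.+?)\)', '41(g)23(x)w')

['g', 'x']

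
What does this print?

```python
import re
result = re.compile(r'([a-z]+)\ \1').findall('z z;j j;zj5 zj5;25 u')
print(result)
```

['z', 'j']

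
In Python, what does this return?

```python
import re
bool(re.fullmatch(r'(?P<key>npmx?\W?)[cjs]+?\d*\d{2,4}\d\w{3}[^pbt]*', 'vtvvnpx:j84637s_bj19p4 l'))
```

False

Pattern: the literal 'npm', then optionally the literal 'x', then optionally a non-word character (captured as 'key'); then one or more of one of [cjs] (lazy), then zero or more of a digit, then 2 to 4 of a digit; then a digit; then exactly 3 of a word character, then zero or more of any character except [pbt].
`re.fullmatch` requires the pattern to consume the entire string.
Here the string isn't matched end-to-end, so the call returns None, and `bool(None)` is False.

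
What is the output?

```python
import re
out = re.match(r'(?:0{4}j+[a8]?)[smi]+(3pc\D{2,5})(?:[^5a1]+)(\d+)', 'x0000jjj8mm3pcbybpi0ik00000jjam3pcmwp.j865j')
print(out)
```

`match` is anchored at position 0; if the pattern doesn't fit there, it returns None.
Here position 0 doesn't satisfy it, so the call returns None.

None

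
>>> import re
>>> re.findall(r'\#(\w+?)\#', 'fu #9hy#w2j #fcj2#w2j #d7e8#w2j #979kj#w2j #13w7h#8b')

Walking the string: at [3:8] match '#9hy#', group 1 = '9hy'; at [12:18] match '#fcj2#', group 1 = 'fcj2'; at [22:28] match '#d7e8#', group 1 = 'd7e8'; at [32:39] match '#979kj#', group 1 = '979kj'; at [43:50] match '#13w7h#', group 1 = '13w7h'.
With a single group, `findall` returns only what that group captured — 5 items.

['9hy', 'fcj2', 'd7e8', '979kj', '13w7h']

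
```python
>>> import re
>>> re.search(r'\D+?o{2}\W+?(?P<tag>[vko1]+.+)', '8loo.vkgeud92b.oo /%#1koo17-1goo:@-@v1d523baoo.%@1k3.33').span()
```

(1, 55)

This matches one or more of a non-digit (lazy), then exactly 2 of the literal 'o', then one or more of a non-word character (lazy); then one or more of one of [vko1], then one or more of any character (captured as 'tag').
Unlike `match`, `search` isn't anchored — it looks for the pattern anywhere in the string.
The match spans [1:55] → 'loo.vkgeud92b.oo /%#1koo17-1goo:@-@v1d523baoo.%@1k3.33'.
Captured: group 1 = 'vkgeud92b.oo /%#1koo17-1goo:@-@v1d523baoo.%@1k3.33'.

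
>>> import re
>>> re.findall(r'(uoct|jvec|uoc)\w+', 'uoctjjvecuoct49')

['uoct']

Branches in `(...|...)` are attempted left-to-right; the first branch that allows the whole pattern to succeed is taken.
Scanning left to right: at [0:15] match 'uoctjjvecuoct49', group 1 = 'uoct'.
`findall` collects group 1 from the one match (1 total).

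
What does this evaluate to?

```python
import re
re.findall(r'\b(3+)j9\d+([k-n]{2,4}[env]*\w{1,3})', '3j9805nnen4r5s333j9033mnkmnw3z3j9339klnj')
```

This matches a word boundary (`\b`, zero-width); then one or more of a literal '3' (captured); then the literal 'j9', then one or more of a digit; then 2 to 4 of a character in [k-n], then zero or more of one of [env], then 1 to 3 of a word character (captured).
Matches: at [0:13] match '3j9805nnen4r5', groups = ('3', 'nnen4r5').
With 2 capturing groups, `findall` returns a 2-tuple per match.

[('3', 'nnen4r5')]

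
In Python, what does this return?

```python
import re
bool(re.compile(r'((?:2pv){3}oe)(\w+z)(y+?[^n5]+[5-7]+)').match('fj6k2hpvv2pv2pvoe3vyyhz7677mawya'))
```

False

This matches the literal '2pv' repeated 3 times, then the literal 'oe' (captured); then one or more of a word character, then the literal 'z' (captured); then one or more of the literal 'y' (lazy), then one or more of any character except [n5], then one or more of a character in [5-7] (captured).
`re.match` won't scan ahead — the pattern has to work from the very first character.
Here the string doesn't start with a match, so the call returns None, and `bool(None)` is False.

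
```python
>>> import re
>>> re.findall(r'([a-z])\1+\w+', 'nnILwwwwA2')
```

['n']

`\1` is not a pattern — it's the concrete string captured by group 1, re-applied verbatim.
Walking the string: at [0:10] match 'nnILwwwwA2', group 1 = 'n'.
One capturing group, so `findall` returns just the captured substring from the one match — 1 in all.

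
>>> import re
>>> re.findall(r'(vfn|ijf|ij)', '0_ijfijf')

`|` is ordered: at each position the engine commits to the first alternative that works.
Walking the string: at [2:5] match 'ijf', group 1 = 'ijf'; at [5:8] match 'ijf', group 1 = 'ijf'.
`findall` collects group 1 from each match (2 total).

['ijf', 'ijf']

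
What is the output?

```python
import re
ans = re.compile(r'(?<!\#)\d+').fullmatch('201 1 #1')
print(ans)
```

None

`re.fullmatch` requires the pattern to consume the entire string.
Here there's no way to consume every character, so the call returns None.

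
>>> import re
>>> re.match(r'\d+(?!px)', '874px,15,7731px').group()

'87'

With `match`, the pattern is implicitly anchored at the beginning.
The match spans [0:2] → '87'.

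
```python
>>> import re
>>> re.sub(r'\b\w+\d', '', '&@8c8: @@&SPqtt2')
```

'&@: @@&'

Every occurrence is swapped for ''.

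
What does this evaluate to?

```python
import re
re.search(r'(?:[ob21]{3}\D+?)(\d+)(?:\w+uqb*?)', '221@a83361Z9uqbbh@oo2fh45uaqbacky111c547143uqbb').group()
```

A `+?`/`*?`/`{m,n}?` starts at its minimum and grows only as far as needed for what follows to match.
The match spans [0:14] → '221@a83361Z9uq'.

'221@a83361Z9uq'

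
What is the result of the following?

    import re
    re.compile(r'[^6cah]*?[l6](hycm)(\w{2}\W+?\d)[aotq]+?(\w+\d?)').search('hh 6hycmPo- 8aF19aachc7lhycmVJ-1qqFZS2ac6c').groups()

This matches zero or more of any character except [6cah] (lazy), then one of [l6]; then the literal 'hyc', then a literal 'm' (captured); then exactly 2 of a word character, then one or more of a non-word character (lazy), then a digit (captured); then one or more of one of [aotq] (lazy); then one or more of a word character, then optionally a digit (captured).
`re.search` tries every starting position until one works.
The match spans [2:30] → ' 6hycmPo- 8aF19aachc7lhycmVJ'.
Captured: group 1 = 'hycm', group 2 = 'Po- 8', group 3 = 'F19aachc7lhycmVJ'.

('hycm', 'Po- 8', 'F19aachc7lhycmVJ')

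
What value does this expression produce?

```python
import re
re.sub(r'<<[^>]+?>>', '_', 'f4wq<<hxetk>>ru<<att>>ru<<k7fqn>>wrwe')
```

Matches: at [4:13] → '<<hxetk>>'; at [15:22] → '<<att>>'; at [24:33] → '<<k7fqn>>'.
Every occurrence is swapped for '_'.

'f4wq_ru_ru_wrwe'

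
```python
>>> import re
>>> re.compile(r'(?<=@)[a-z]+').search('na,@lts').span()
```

(4, 7)

The lookaround is zero-width — it requires the adjacent text to match without consuming it, so the asserted text isn't part of the match.
`re.search` scans for the first position where the pattern succeeds.
The match spans [4:7] → 'lts'.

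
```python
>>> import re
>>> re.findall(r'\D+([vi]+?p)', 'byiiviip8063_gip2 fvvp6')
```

['ip', 'ip', 'vp']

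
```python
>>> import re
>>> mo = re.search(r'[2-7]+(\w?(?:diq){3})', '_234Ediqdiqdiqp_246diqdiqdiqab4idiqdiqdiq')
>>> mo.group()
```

'234Ediqdiqdiq'

The pattern matches one or more of a character in [2-7]; then optionally a word character, then the literal 'diq' repeated 3 times (captured).
`search` walks the string left to right and returns the first match it finds.
The match spans [1:14] → '234Ediqdiqdiq'.
Captured: group 1 = 'Ediqdiqdiq'.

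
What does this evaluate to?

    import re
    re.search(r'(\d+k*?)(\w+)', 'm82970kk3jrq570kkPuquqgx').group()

This matches one or more of a digit, then zero or more of the literal 'k' (lazy) (captured); then one or more of a word character (captured).
`re.search` scans for the first position where the pattern succeeds.
The match spans [1:24] → '82970kk3jrq570kkPuquqgx'.
Captured: group 1 = '82970', group 2 = 'kk3jrq570kkPuquqgx'.

'82970kk3jrq570kkPuquqgx'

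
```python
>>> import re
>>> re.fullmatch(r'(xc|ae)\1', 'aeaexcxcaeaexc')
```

`\1` is not a pattern — it's the concrete string captured by group 1, re-applied verbatim.
For `fullmatch`, every character of the input must be accounted for by the pattern.
Here the pattern can't cover the whole string, so the call returns None.

None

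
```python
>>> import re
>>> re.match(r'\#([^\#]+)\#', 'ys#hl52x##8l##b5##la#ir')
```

`re.match` won't scan ahead — the pattern has to work from the very first character.
Here the string doesn't start with a match, so the call returns None.

None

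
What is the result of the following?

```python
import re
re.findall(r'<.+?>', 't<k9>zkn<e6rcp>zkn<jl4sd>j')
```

['<k9>', '<e6rcp>', '<jl4sd>']

Lazy quantifiers expand one character at a time until the remainder of the pattern can match.
Matches: at [1:5] → '<k9>'; at [8:15] → '<e6rcp>'; at [18:25] → '<jl4sd>'.
`findall` yields the raw match text (3 of them) because the pattern has no groups.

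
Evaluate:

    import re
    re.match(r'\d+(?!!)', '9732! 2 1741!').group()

`match` is anchored at position 0; if the pattern doesn't fit there, it returns None.
The match spans [0:3] → '973'.

'973'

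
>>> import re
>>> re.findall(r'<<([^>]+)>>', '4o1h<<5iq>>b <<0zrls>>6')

['5iq', '0zrls']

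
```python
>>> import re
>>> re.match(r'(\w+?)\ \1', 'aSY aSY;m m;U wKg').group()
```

'aSY aSY'

`re.match` only tries the pattern at the start of the string.
The match spans [0:7] → 'aSY aSY'.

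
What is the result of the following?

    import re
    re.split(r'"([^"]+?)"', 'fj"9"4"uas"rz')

`re.split` interleaves the captured-group text with the surrounding fragments.

['fj', '9', '4', 'uas', 'rz']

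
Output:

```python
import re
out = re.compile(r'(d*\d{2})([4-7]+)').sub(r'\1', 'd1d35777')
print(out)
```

d1d35

Pattern: zero or more of a literal 'd', then exactly 2 of a digit (captured); then one or more of a character in [4-7] (captured).
Matches: at [2:8] → 'd35777'.
`\1` in the replacement pulls in group 1's text for each match.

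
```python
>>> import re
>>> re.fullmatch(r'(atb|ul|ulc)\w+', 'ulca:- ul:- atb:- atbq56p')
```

None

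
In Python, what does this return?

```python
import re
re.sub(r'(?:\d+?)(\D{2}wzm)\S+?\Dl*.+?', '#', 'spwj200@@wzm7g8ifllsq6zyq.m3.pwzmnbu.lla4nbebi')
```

'spwj#ifllsq6zyq.m#.lla4nbebi'

Pattern: one or more of a digit (lazy) (non-capturing group); then exactly 2 of a non-digit, then the literal 'wzm' (captured); then one or more of a non-whitespace character (lazy), then a non-digit, then zero or more of a literal 'l'; then one or more of any character (lazy).
Every occurrence is swapped for '#'.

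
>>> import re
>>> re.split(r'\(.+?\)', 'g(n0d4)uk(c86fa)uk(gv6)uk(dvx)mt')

A `+?`/`*?`/`{m,n}?` starts at its minimum and grows only as far as needed for what follows to match.
`split` removes every match and returns the 5 fragments in between.

['g', 'uk', 'uk', 'uk', 'mt']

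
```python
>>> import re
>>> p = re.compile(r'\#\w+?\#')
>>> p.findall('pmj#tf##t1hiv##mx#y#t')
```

`findall` yields the raw match text (3 of them) because the pattern has no groups.

['#tf#', '#t1hiv#', '#mx#']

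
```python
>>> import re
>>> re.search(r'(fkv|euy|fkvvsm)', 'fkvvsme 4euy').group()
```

`|` is ordered: at each position the engine commits to the first alternative that works.
`re.search` tries every starting position until one works.
The match spans [0:3] → 'fkv'.
Captured: group 1 = 'fkv'.

'fkv'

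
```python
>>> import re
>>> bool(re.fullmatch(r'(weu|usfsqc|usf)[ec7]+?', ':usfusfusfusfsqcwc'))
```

For `fullmatch`, every character of the input must be accounted for by the pattern.
Here the string isn't matched end-to-end, so the call returns None, and `bool(None)` is False.

False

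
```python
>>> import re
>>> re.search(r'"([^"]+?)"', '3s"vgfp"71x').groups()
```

('vgfp',)

`search` walks the string left to right and returns the first match it finds.
The match spans [2:8] → '"vgfp"'.
Captured: group 1 = 'vgfp'.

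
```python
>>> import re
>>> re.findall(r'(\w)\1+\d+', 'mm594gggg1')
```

A backreference is literal: `\1` must see the identical characters the first group matched.
Scanning left to right: at [0:5] match 'mm594', group 1 = 'm'; at [5:10] match 'gggg1', group 1 = 'g'.
`findall` collects group 1 from each match (2 total).

['m', 'g']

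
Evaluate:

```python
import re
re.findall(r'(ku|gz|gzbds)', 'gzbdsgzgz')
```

['gz', 'gz', 'gz']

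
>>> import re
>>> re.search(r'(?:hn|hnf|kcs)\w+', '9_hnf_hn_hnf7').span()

(2, 13)

The match spans [2:13] → 'hnf_hn_hnf7'.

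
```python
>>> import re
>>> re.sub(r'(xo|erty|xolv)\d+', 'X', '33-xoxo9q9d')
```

'33-xoXq9d'

Matches: at [5:8] → 'xo9'.
Each match is replaced by 'X'.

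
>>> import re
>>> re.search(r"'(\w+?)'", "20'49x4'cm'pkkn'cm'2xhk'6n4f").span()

(2, 8)

`search` walks the string left to right and returns the first match it finds.
The match spans [2:8] → "'49x4'".
Captured: group 1 = '49x4'.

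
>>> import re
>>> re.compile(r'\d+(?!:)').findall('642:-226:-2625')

['64', '22', '2625']

`(?!…)`/`(?<!…)` only lets a position through if the neighbouring text does NOT match; no characters are consumed.
Matches: at [0:2] → '64'; at [5:7] → '22'; at [10:14] → '2625'.
Since nothing is captured, `findall` lists the 3 matched substrings directly.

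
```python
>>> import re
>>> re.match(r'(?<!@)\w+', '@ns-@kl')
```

`(?!…)`/`(?<!…)` only lets a position through if the neighbouring text does NOT match; no characters are consumed.
`match` is anchored at position 0; if the pattern doesn't fit there, it returns None.
Here the string doesn't start with a match, so the call returns None.

None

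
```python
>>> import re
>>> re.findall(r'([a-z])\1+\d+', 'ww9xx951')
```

['w', 'x']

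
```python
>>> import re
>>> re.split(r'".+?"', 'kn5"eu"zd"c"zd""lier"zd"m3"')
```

['kn5', 'zd', 'zd', 'zd', '']

`split` removes every match and returns the 5 fragments in between.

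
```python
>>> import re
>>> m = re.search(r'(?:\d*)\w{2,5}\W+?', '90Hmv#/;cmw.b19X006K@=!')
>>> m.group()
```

'90Hmv#'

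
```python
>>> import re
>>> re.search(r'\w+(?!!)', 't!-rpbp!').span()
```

Because the assertion is negative and zero-width, positions next to the forbidden text are skipped.
The match spans [3:6] → 'rpb'.

(3, 6)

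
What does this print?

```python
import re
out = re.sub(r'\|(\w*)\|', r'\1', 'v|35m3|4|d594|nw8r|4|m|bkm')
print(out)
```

v35m34d594nw8r4m|bkm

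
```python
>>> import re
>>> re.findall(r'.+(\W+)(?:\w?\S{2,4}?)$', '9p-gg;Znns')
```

[';']

The pattern matches one or more of any character; then one or more of a non-word character (captured); then optionally a word character, then 2 to 4 of a non-whitespace character (lazy) (non-capturing group); then anchored at the end.
Scanning left to right: at [0:10] match '9p-gg;Znns', group 1 = ';'.
`findall` collects group 1 from the one match (1 total).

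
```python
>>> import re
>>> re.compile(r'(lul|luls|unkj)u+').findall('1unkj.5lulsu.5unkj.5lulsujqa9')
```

`findall` collects group 1 from each match (2 total).

['luls', 'luls']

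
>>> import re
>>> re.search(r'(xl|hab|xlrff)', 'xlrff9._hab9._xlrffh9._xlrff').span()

The regex engine tests alternatives in the order written; an earlier branch that matches wins even if a later one would match more.
The match spans [0:2] → 'xl'.

(0, 2)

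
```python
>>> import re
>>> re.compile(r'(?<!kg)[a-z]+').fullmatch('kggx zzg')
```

A negative assertion filters positions out without eating any characters.
`re.fullmatch` is like wrapping the pattern in `^…$` (in single-line mode).
Here the string isn't matched end-to-end, so the call returns None.

None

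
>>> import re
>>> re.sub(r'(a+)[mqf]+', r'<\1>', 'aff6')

'<a>6'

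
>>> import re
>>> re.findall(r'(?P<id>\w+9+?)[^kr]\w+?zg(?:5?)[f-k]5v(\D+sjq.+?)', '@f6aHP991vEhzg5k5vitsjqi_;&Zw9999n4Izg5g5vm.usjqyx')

[('f6aHP99', 'itsjqi'), ('Zw9999', 'm.usjqy')]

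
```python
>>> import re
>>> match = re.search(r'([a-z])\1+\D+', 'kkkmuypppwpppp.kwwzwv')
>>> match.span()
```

(0, 21)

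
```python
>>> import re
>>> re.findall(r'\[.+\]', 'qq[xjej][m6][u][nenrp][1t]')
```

['[xjej][m6][u][nenrp][1t]']

Scanning left to right: at [2:26] → '[xjej][m6][u][nenrp][1t]'.
No capturing groups, so `findall` returns the 1 full match string.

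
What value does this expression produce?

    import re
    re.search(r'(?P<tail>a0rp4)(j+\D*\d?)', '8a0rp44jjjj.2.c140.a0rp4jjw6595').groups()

('a0rp4', 'jjw6')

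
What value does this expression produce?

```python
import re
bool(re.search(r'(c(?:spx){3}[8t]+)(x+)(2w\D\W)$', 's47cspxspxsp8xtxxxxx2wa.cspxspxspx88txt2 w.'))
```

The pattern matches the literal 'c', then the literal 'spx' repeated 3 times, then one or more of one of [8t] (captured); then one or more of a literal 'x' (captured); then the literal '2w', then a non-digit, then a non-word character (captured); then anchored at the end.
`search` walks the string left to right and returns the first match it finds.
Here nothing in the string fits, so the call returns None, and `bool(None)` is False.

False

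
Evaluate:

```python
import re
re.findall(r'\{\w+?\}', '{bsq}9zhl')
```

Scanning left to right: at [0:5] → '{bsq}'.
Since nothing is captured, `findall` lists the 1 matched substring directly.

['{bsq}']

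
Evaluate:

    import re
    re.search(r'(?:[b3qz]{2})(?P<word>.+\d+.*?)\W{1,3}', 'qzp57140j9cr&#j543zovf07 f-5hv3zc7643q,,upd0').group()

'qzp57140j9cr&#j543zovf07 f-5hv3zc7643q,,'

The match spans [0:40] → 'qzp57140j9cr&#j543zovf07 f-5hv3zc7643q,,'.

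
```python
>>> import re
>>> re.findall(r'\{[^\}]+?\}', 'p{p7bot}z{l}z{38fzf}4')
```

Scanning left to right: at [1:8] → '{p7bot}'; at [9:12] → '{l}'; at [13:20] → '{38fzf}'.
With no groups in the pattern, `findall` gives back each whole match — 3 here.

['{p7bot}', '{l}', '{38fzf}']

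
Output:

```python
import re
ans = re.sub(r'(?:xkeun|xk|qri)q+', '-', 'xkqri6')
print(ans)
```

Matches: at [0:3] → 'xkq'.
`sub` substitutes '-' at each match site.

-ri6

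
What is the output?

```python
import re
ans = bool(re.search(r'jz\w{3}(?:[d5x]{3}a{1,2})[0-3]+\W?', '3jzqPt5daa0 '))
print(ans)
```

The pattern matches the literal 'jz', then exactly 3 of a word character; then exactly 3 of one of [d5x], then 1 to 2 of the literal 'a' (non-capturing group); then one or more of a character in [0-3]; then optionally a non-word character.
`search` walks the string left to right and returns the first match it finds.
Here the pattern never matches, so the call returns None, and `bool(None)` is False.

False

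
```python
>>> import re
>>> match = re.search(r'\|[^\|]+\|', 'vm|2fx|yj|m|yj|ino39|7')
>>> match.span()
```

`re.search` scans for the first position where the pattern succeeds.
The match spans [2:7] → '|2fx|'.

(2, 7)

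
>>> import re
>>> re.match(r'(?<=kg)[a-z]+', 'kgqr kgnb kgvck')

None

`re.match` only tries the pattern at the start of the string.
Here the string doesn't start with a match, so the call returns None.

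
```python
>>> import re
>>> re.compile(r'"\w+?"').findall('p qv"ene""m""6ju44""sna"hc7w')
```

Scanning left to right: at [4:9] → '"ene"'; at [9:12] → '"m"'; at [12:19] → '"6ju44"'; at [19:24] → '"sna"'.
`findall` yields the raw match text (4 of them) because the pattern has no groups.

['"ene"', '"m"', '"6ju44"', '"sna"']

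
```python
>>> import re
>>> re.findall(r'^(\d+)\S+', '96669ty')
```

['96669']

The pattern matches anchored at the start of the string; then one or more of a digit (captured); then one or more of a non-whitespace character.
Matches: at [0:7] match '96669ty', group 1 = '96669'.
`findall` collects group 1 from the one match (1 total).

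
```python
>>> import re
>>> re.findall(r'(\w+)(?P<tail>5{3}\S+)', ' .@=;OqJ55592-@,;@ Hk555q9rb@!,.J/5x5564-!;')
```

This matches one or more of a word character (captured); then exactly 3 of the literal '5', then one or more of a non-whitespace character (captured as 'tail').
Matches: at [5:18] match 'OqJ55592-@,;@', groups = ('OqJ', '55592-@,;@'); at [19:43] match 'Hk555q9rb@!,.J/5x5564-!;', groups = ('Hk', '555q9rb@!,.J/5x5564-!;').
With 2 capturing groups, `findall` returns a 2-tuple per match.

[('OqJ', '55592-@,;@'), ('Hk', '555q9rb@!,.J/5x5564-!;')]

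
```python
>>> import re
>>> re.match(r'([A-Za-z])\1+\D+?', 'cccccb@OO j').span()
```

(0, 6)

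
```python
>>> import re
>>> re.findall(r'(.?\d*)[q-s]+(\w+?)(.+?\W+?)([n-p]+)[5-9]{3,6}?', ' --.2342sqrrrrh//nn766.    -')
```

Multiple groups make `findall` return tuples — one 4-tuple for the one match.

[('.2342', 'h', '//', 'nn')]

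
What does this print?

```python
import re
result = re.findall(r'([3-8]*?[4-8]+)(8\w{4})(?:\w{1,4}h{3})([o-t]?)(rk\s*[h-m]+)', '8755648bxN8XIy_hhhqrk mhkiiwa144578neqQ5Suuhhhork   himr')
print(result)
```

[('875564', '8bxN8', 'q', 'rk mhkii'), ('4457', '8neqQ', 'o', 'rk   him')]

The pattern matches zero or more of a character in [3-8] (lazy), then one or more of a character in [4-8] (captured); then a literal '8', then exactly 4 of a word character (captured); then 1 to 4 of a word character, then exactly 3 of a literal 'h' (non-capturing group); then optionally a character in [o-t] (captured); then the literal 'rk', then zero or more of whitespace, then one or more of a character in [h-m] (captured).
Walking the string: at [0:27] match '8755648bxN8XIy_hhhqrk mhkii', groups = ('875564', '8bxN8', 'q', 'rk mhkii'); at [30:55] match '44578neqQ5Suuhhhork   him', groups = ('4457', '8neqQ', 'o', 'rk   him').
4 groups means each result is a tuple of 4 captured strings — 2 here.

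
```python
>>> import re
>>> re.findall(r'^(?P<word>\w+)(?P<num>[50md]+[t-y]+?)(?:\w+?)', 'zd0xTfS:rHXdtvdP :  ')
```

Pattern: anchored at the start of the string; then one or more of a word character (captured as 'word'); then one or more of one of [50md], then one or more of a character in [t-y] (lazy) (captured as 'num'); then one or more of a word character (lazy) (non-capturing group).
Scanning left to right: at [0:5] match 'zd0xT', groups = ('zd', '0x').
With 2 capturing groups, `findall` returns a 2-tuple per match.

[('zd', '0x')]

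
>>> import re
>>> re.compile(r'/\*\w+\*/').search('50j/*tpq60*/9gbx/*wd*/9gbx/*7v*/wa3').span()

`re.search` scans for the first position where the pattern succeeds.
The match spans [3:12] → '/*tpq60*/'.

(3, 12)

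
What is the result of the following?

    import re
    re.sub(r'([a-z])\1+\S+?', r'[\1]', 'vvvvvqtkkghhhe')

`\1` has to match the exact text group 1 already captured.
The replacement refers to a captured group, so each match is rewritten using its own captured text.

'[v]t[k][h]'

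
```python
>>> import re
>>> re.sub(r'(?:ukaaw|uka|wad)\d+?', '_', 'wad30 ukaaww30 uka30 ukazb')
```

'_0 ukaaww30 _0 ukazb'

Every occurrence is swapped for '_'.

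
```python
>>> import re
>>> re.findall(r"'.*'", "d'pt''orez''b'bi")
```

["'pt''orez''b'"]

Scanning left to right: at [1:14] → "'pt''orez''b'".
No capturing groups, so `findall` returns the 1 full match string.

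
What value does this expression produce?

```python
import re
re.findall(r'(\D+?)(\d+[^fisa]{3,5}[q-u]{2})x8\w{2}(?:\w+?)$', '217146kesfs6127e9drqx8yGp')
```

The pattern matches one or more of a non-digit (lazy) (captured); then one or more of a digit, then 3 to 5 of any character except [fisa], then exactly 2 of a character in [q-u] (captured); then the literal 'x8', then exactly 2 of a word character; then one or more of a word character (lazy) (non-capturing group); then anchored at the end.
2 groups means the one result is a tuple of 2 captured strings — 1 here.

[('kesfs', '6127e9drq')]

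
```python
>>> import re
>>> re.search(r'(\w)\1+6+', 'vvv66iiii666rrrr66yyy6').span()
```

(0, 5)

The backreference `\1` re-matches whatever the first group consumed, character for character.
The match spans [0:5] → 'vvv66'.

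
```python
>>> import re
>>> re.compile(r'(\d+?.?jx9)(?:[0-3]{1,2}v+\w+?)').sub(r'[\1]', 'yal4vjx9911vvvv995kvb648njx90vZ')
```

'yal4vjx9911vvvv995kvb[648njx9]'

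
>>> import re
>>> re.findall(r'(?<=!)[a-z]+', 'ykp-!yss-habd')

['yss']

Lookahead/lookbehind check context without consuming it, so the matched span excludes the asserted characters.
Since nothing is captured, `findall` lists the 1 matched substring directly.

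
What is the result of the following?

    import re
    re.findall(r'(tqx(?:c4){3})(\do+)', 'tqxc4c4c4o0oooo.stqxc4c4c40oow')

Pattern: the literal 'tqx', then the literal 'c4' repeated 3 times (captured); then a digit, then one or more of the literal 'o' (captured).
Matches: at [17:29] match 'tqxc4c4c40oo', groups = ('tqxc4c4c4', '0oo').
2 groups means the one result is a tuple of 2 captured strings — 1 here.

[('tqxc4c4c4', '0oo')]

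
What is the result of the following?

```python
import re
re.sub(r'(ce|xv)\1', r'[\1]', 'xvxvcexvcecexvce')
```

'[xv]cexv[ce]xvce'

`\1` has to match the exact text group 1 already captured.
The replacement refers to a captured group, so each match is rewritten using its own captured text.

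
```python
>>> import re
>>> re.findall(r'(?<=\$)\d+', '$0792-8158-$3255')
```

['0792', '3255']

Because the assertion is zero-width, the text it checks is not consumed and won't appear in the result.
Matches: at [1:5] → '0792'; at [12:16] → '3255'.
With no groups in the pattern, `findall` gives back each whole match — 2 here.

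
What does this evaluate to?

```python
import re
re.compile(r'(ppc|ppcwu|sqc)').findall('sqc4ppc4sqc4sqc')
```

['sqc', 'ppc', 'sqc', 'sqc']

With a single group, `findall` returns only what that group captured — 4 items.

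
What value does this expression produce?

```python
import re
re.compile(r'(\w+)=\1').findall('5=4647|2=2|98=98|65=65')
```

`\1` has to match the exact text group 1 already captured.
Walking the string: at [7:10] match '2=2', group 1 = '2'; at [11:16] match '98=98', group 1 = '98'; at [17:22] match '65=65', group 1 = '65'.
`findall` collects group 1 from each match (3 total).

['2', '98', '65']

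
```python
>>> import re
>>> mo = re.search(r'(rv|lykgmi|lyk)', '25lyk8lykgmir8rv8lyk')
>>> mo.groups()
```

`re.search` scans for the first position where the pattern succeeds.
The match spans [2:5] → 'lyk'.
Captured: group 1 = 'lyk'.

('lyk',)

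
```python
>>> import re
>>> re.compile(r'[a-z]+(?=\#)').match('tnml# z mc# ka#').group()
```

'tnml'

The positive lookaround only admits positions where the adjacent text matches; those characters stay outside the span.
With `match`, the pattern is implicitly anchored at the beginning.
The match spans [0:4] → 'tnml'.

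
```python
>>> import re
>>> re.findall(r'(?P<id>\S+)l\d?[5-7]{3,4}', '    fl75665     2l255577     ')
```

['f', '2']

Pattern: one or more of a non-whitespace character (captured as 'id'); then the literal 'l', then optionally a digit, then 3 to 4 of a character in [5-7].
Scanning left to right: at [4:11] match 'fl75665', group 1 = 'f'; at [16:23] match '2l25557', group 1 = '2'.
One capturing group, so `findall` returns just the captured substring from each match — 2 in all.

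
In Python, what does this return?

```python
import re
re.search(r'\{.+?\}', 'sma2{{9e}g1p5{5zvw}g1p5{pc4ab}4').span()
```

(4, 9)

Because the quantifier is non-greedy, it stops expanding at the earliest point where the rest of the pattern can succeed.
`search` walks the string left to right and returns the first match it finds.
The match spans [4:9] → '{{9e}'.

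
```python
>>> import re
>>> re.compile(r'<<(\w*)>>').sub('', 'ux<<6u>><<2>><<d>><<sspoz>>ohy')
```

'uxohy'

Matches: at [2:8] → '<<6u>>'; at [8:13] → '<<2>>'; at [13:18] → '<<d>>'; at [18:27] → '<<sspoz>>'.
Every occurrence is swapped for ''.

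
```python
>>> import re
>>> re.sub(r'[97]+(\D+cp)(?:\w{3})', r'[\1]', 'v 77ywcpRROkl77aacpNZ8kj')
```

This matches one or more of one of [97]; then one or more of a non-digit, then the literal 'cp' (captured); then exactly 3 of a word character (non-capturing group).
Matches: at [2:11] → '77ywcpRRO'; at [13:22] → '77aacpNZ8'.
The replacement refers to a captured group, so each match is rewritten using its own captured text.

'v [ywcp]kl[aacp]kj'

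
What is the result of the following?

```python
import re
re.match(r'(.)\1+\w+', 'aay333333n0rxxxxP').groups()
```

('a',)

The match spans [0:17] → 'aay333333n0rxxxxP'.
Captured: group 1 = 'a'.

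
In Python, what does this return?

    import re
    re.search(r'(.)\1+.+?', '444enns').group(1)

'4'

The backreference `\1` re-matches whatever the first group consumed, character for character.
Unlike `match`, `search` isn't anchored — it looks for the pattern anywhere in the string.
The match spans [0:4] → '444e'.
Captured: group 1 = '4'.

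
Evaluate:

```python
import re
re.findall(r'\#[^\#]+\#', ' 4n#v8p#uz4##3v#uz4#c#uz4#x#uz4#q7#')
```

Walking the string: at [3:8] → '#v8p#'; at [12:16] → '#3v#'; at [19:22] → '#c#'; at [25:28] → '#x#'; at [31:35] → '#q7#'.
`findall` yields the raw match text (5 of them) because the pattern has no groups.

['#v8p#', '#3v#', '#c#', '#x#', '#q7#']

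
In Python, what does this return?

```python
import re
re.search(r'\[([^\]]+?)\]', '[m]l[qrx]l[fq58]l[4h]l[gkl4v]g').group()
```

'[m]'

Unlike `match`, `search` isn't anchored — it looks for the pattern anywhere in the string.
The match spans [0:3] → '[m]'.
Captured: group 1 = 'm'.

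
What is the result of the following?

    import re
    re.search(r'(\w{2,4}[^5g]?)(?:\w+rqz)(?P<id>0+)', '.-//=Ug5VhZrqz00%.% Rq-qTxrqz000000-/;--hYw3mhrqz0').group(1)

The match spans [5:16] → 'Ug5VhZrqz00'.
Captured: group 1 = 'Ug5Vh', group 2 = '00'.

'Ug5Vh'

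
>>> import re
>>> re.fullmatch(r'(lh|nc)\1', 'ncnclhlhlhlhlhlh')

`\1` is not a pattern — it's the concrete string captured by group 1, re-applied verbatim.
`re.fullmatch` is like wrapping the pattern in `^…$` (in single-line mode).
Here the string isn't matched end-to-end, so the call returns None.

None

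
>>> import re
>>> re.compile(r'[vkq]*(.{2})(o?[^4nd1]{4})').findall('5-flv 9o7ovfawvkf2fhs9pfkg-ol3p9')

[('5-', 'flv '), ('9o', '7ovf'), ('aw', 'vkf2'), ('fh', 's9pf'), ('g-', 'ol3p9')]

This matches zero or more of one of [vkq]; then exactly 2 of any character (captured); then optionally the literal 'o', then exactly 4 of any character except [4nd1] (captured).
Scanning left to right: at [0:6] match '5-flv ', groups = ('5-', 'flv '); at [6:12] match '9o7ovf', groups = ('9o', '7ovf'); at [12:18] match 'awvkf2', groups = ('aw', 'vkf2'); at [18:24] match 'fhs9pf', groups = ('fh', 's9pf'); at [24:32] match 'kg-ol3p9', groups = ('g-', 'ol3p9').
With 2 capturing groups, `findall` returns a 2-tuple per match.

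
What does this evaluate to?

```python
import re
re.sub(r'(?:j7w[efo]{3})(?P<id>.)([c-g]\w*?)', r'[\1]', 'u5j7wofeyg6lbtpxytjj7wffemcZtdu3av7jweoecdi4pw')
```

'u5[y]6lbtpxytj[m]Ztdu3av7jweoecdi4pw'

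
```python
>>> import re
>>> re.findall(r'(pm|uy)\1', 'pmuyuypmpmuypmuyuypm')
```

['uy', 'pm', 'uy']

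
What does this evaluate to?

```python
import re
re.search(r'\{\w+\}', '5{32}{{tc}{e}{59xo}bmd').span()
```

(1, 5)

The match spans [1:5] → '{32}'.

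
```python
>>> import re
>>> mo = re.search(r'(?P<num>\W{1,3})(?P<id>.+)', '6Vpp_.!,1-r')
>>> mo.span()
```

The match spans [5:11] → '.!,1-r'.

(5, 11)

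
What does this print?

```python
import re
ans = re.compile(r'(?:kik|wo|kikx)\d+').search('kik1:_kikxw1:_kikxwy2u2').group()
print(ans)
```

The match spans [0:4] → 'kik1'.

kik1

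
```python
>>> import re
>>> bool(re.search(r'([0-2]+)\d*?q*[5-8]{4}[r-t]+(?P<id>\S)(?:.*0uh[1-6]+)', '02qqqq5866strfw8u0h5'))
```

This matches one or more of a character in [0-2] (captured); then zero or more of a digit (lazy); then zero or more of a literal 'q', then exactly 4 of a character in [5-8], then one or more of a character in [r-t]; then a non-whitespace character (captured as 'id'); then zero or more of any character, then the literal '0uh', then one or more of a character in [1-6] (non-capturing group).
`re.search` scans for the first position where the pattern succeeds.
Here no position works, so the call returns None, and `bool(None)` is False.

False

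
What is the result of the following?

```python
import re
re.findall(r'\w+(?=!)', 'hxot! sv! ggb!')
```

['hxot', 'sv', 'ggb']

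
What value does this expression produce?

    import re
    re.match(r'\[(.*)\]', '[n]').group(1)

'n'

The match spans [0:3] → '[n]'.
Captured: group 1 = 'n'.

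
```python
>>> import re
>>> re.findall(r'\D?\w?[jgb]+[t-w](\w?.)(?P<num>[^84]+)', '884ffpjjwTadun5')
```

The pattern matches optionally a non-digit; then optionally a word character; then one or more of one of [jgb], then a character in [t-w]; then optionally a word character, then any character (captured); then one or more of any character except [84] (captured as 'num').
Scanning left to right: at [4:15] match 'fpjjwTadun5', groups = ('Ta', 'dun5').
`findall` packs the 2 group values into a tuple for every match.

[('Ta', 'dun5')]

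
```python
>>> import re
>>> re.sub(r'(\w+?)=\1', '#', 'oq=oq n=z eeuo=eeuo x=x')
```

'# n=z # #'

`\1` has to match the exact text group 1 already captured.
`sub` substitutes '#' at each match site.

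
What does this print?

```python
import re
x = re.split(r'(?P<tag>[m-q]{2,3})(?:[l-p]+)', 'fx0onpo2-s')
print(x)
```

Pattern: 2 to 3 of a character in [m-q] (captured as 'tag'); then one or more of a character in [l-p] (non-capturing group).
Matches to split on: at [3:7] → 'onpo'.
Because the pattern has a capturing group, `split` also inserts each captured text between the pieces.

['fx0', 'onp', '2-s']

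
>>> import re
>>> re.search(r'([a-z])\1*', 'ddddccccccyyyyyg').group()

'dddd'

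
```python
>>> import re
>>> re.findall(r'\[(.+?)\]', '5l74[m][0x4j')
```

['m']

With a single group, `findall` returns only what that group captured — 1 item.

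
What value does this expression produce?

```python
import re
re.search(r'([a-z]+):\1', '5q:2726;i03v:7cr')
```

None

A backreference is literal: `\1` must see the identical characters the first group matched.
`search` walks the string left to right and returns the first match it finds.
Here nothing in the string fits, so the call returns None.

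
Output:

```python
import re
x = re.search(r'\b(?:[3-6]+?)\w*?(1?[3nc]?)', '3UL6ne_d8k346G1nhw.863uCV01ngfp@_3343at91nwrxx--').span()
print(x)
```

Pattern: a word boundary (`\b`, zero-width); then one or more of a character in [3-6] (lazy) (non-capturing group); then zero or more of a word character (lazy); then optionally a literal '1', then optionally one of [3nc] (captured).
`re.search` scans for the first position where the pattern succeeds.
The match spans [0:1] → '3'.
Captured: group 1 = ''.

(0, 1)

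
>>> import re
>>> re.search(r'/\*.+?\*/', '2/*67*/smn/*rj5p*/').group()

`re.search` tries every starting position until one works.
The match spans [1:7] → '/*67*/'.

'/*67*/'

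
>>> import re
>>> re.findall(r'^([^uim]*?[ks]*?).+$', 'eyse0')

['']

Pattern: anchored at the start of the string; then zero or more of any character except [uim] (lazy), then zero or more of one of [ks] (lazy) (captured); then one or more of any character; then anchored at the end.
Matches: at [0:5] match 'eyse0', group 1 = ''.
Because there's exactly one group, `findall` drops the full match and keeps group 1 from the one hit.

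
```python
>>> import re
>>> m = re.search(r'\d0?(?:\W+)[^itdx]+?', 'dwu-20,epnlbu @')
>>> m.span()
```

Pattern: a digit, then optionally the literal '0'; then one or more of a non-word character (non-capturing group); then one or more of any character except [itdx] (lazy).
`search` walks the string left to right and returns the first match it finds.
The match spans [4:8] → '20,e'.

(4, 8)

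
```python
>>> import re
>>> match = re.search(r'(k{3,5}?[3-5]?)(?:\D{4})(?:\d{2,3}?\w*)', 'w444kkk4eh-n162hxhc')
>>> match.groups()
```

Pattern: 3 to 5 of a literal 'k' (lazy), then optionally a character in [3-5] (captured); then exactly 4 of a non-digit (non-capturing group); then 2 to 3 of a digit (lazy), then zero or more of a word character (non-capturing group).
`re.search` scans for the first position where the pattern succeeds.
The match spans [4:19] → 'kkk4eh-n162hxhc'.
Captured: group 1 = 'kkk4'.

('kkk4',)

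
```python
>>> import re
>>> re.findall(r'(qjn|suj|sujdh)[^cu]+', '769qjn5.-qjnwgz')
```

Matches: at [3:15] match 'qjn5.-qjnwgz', group 1 = 'qjn'.
Because there's exactly one group, `findall` drops the full match and keeps group 1 from the one hit.

['qjn']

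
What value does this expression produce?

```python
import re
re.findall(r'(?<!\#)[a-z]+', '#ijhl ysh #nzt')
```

['jhl', 'ysh', 'zt']

`(?!…)`/`(?<!…)` only lets a position through if the neighbouring text does NOT match; no characters are consumed.
Scanning left to right: at [2:5] → 'jhl'; at [6:9] → 'ysh'; at [12:14] → 'zt'.
No capturing groups, so `findall` returns the 3 full match strings.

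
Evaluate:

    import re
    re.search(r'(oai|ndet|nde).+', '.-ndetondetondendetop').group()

Unlike `match`, `search` isn't anchored — it looks for the pattern anywhere in the string.
The match spans [2:21] → 'ndetondetondendetop'.
Captured: group 1 = 'ndet'.

'ndetondetondendetop'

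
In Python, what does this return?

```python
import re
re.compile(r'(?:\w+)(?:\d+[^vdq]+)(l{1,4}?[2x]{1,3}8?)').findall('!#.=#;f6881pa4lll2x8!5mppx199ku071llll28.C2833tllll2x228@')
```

The pattern matches one or more of a word character (non-capturing group); then one or more of a digit, then one or more of any character except [vdq] (non-capturing group); then 1 to 4 of a literal 'l' (lazy), then 1 to 3 of one of [2x], then optionally the literal '8' (captured).
Matches: at [6:54] match 'f6881pa4lll2x8!5mppx199ku071llll28.C2833tllll2x2', group 1 = 'l2x2'.
With a single group, `findall` returns only what that group captured — 1 item.

['l2x2']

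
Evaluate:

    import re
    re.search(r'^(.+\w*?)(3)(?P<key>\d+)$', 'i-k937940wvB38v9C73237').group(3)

'7'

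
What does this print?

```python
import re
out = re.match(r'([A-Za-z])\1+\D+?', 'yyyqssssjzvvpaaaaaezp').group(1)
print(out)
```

y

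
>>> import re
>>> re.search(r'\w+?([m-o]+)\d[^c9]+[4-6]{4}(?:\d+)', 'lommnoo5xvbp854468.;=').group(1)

'ommnoo'

This matches one or more of a word character (lazy); then one or more of a character in [m-o] (captured); then a digit, then one or more of any character except [c9], then exactly 4 of a character in [4-6]; then one or more of a digit (non-capturing group).
Because the quantifier is non-greedy, it stops expanding at the earliest point where the rest of the pattern can succeed.
Unlike `match`, `search` isn't anchored — it looks for the pattern anywhere in the string.
The match spans [0:18] → 'lommnoo5xvbp854468'.
Captured: group 1 = 'ommnoo'.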